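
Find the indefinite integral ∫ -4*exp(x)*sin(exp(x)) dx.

Let u = exp(x), so du = (exp(x)) dx.
Rewriting, the integral becomes -4·∫ sin(u) du = -4·-cos(u).
Substituting back, u = exp(x).

4*cos(exp(x)) + C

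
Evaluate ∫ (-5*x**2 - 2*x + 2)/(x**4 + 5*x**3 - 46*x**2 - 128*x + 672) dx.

Factor the denominator: (x - 4)**2*(x + 6)*(x + 7).
Partial-fraction decomposition: 229/(121*(x + 7)) - 83/(50*(x + 6)) - 1407/(6050*(x - 4)) - 43/(55*(x - 4)**2).
Integrate each term; A/(x−a) gives A·log|x−a|; A/(x−a)² gives −A/(x−a).

-1407*log(x - 4)/6050 - 83*log(x + 6)/50 + 229*log(x + 7)/121 + 43/(55*x - 220) + C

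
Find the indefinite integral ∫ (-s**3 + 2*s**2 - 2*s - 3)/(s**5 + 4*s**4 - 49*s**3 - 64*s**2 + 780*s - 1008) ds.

Factor the denominator: (s - 4)*(s - 3)*(s - 2)*(s + 6)*(s + 7).
Partial-fraction decomposition: 226/(495*(s + 7)) - 33/(80*(s + 6)) - 7/(144*(s - 2)) + 1/(5*(s - 3)) - 43/(220*(s - 4)).
Integrate each term: A/(s−a) contributes A·log|s−a|.

-43*log(s - 4)/220 + log(s - 3)/5 - 7*log(s - 2)/144 - 33*log(s + 6)/80 + 226*log(s + 7)/495 + C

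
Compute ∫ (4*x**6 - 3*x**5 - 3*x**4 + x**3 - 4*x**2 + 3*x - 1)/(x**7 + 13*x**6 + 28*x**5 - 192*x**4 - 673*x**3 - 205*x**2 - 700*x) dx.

log(x)/700 + 155*log(x - 4)/748 - 998159*log(x + 5)/33800 + 513253*log(x + 7)/15400 - 1561*log(x**2 + 1)/574600 - 73*atan(x)/287300 - 7751/(260*x + 1300) + C

Factor the denominator: x*(x - 4)*(x + 5)**2*(x + 7)*(x**2 + 1).
Partial-fraction decomposition: -(1561*x + 73)/(287300*(x**2 + 1)) + 513253/(15400*(x + 7)) - 998159/(33800*(x + 5)) + 7751/(260*(x + 5)**2) + 155/(748*(x - 4)) + 1/(700*x).
Integrate each term; A/(x−a) gives A·log|x−a|; the (Bx+D)/(x²+p²) term gives a log and an atan.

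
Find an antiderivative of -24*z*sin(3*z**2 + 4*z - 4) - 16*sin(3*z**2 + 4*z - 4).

Let u = 3*z**2 + 4*z - 4, so du = (6*z + 4) dz.
Rewriting, the integral becomes -4·∫ sin(u) du = -4·-cos(u).
Substituting back, u = 3*z**2 + 4*z - 4.

4*cos(3*z**2 + 4*z - 4) + C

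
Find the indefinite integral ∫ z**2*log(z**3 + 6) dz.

Let u = z**3 + 6, so du = (3*z**2) dz.
The integral becomes (1/3)·∫ log(u) du; integrate by parts with u′=log(u), dv′=du.

z**3*log(z**3 + 6)/3 - z**3/3 + 2*log(z**3 + 6) + C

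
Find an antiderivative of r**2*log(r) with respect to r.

Use integration by parts with u = log(r), dv = r**2 dr.
Then du = 1/r dr and v = r**3/3.

r**3*log(r)/3 - r**3/9 + C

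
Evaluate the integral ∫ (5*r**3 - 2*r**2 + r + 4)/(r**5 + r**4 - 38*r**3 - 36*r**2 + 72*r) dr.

Factor the denominator: r*(r - 6)*(r - 1)*(r + 2)*(r + 6).
Partial-fraction decomposition: -577/(1008*(r + 6)) + 23/(96*(r + 2)) - 8/(105*(r - 1)) + 509/(1440*(r - 6)) + 1/(18*r).
Integrate each term: A/(r−a) contributes A·log|r−a|.

log(r)/18 + 509*log(r - 6)/1440 - 8*log(r - 1)/105 + 23*log(r + 2)/96 - 577*log(r + 6)/1008 + C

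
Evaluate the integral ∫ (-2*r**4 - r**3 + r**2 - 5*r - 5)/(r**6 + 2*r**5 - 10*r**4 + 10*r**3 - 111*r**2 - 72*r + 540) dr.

-5*log(r - 3)/18 + 51*log(r - 2)/364 - log(r + 2)/52 + 45*log(r + 5)/238 - 32*log(r**2 + 9)/1989 - 358*atan(r/3)/1989 + C

Factor the denominator: (r - 3)*(r - 2)*(r + 2)*(r + 5)*(r**2 + 9).
Partial-fraction decomposition: -2*(32*r + 537)/(1989*(r**2 + 9)) + 45/(238*(r + 5)) - 1/(52*(r + 2)) + 51/(364*(r - 2)) - 5/(18*(r - 3)).
Integrate each term; A/(r−a) gives A·log|r−a|; the (Br+D)/(r²+p²) term gives a log and an atan.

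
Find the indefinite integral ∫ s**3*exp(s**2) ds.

(s**2 - 1)*exp(s**2)/2 + C

Let u = s², du = 2s ds; rewrite as (1/2)∫ u^1·exp(1u) du.
Now integrate by parts 1 time.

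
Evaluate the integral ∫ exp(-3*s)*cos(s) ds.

exp(-3*s)*sin(s)/10 - 3*exp(-3*s)*cos(s)/10 + C

Let I denote the integral. Integrate by parts with u = cos(s), dv = exp(-3*s) ds, so v = -exp(-3*s)/3: I = -exp(-3*s)*cos(s)/3 − (1/3)·∫ exp(-3*s)*sin(s) ds.
Apply parts again with u = sin(s), dv = exp(-3*s) ds: ∫ exp(-3*s)*sin(s) ds = -exp(-3*s)*sin(s)/3 + (1/3)·I. Substituting back brings back I: I = exp(-3*s)*sin(s)/9 - exp(-3*s)*cos(s)/3 − (1/9)·I.
Solving for I: (1 + 1/9)·I equals the remaining terms, so I = (9/10)·(exp(-3*s)*sin(s)/9 - exp(-3*s)*cos(s)/3).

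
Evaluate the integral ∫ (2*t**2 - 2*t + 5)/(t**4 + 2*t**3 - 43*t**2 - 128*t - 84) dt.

89*log(t - 7)/936 - 9*log(t + 1)/40 + 17*log(t + 2)/36 - 89*log(t + 6)/260 + C

Factor the denominator: (t - 7)*(t + 1)*(t + 2)*(t + 6).
Partial-fraction decomposition: -89/(260*(t + 6)) + 17/(36*(t + 2)) - 9/(40*(t + 1)) + 89/(936*(t - 7)).
Integrate each term: A/(t−a) contributes A·log|t−a|.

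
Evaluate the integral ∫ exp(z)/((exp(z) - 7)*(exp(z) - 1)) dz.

log(exp(z) - 7)/6 - log(exp(z) - 1)/6 + C

Let u = e^z, du = e^z dz.
The integral becomes ∫ du/((u-1)(u-7)); decompose into partial fractions.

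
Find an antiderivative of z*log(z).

Use integration by parts with u = log(z), dv = z dz.
Then du = 1/z dz and v = z**2/2.

z**2*log(z)/2 - z**2/4 + C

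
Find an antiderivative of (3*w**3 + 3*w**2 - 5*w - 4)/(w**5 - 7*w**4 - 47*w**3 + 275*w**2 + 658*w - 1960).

3849*log(w - 7)/48400 + 11*log(w - 2)/525 + 64*log(w + 4)/363 - 31*log(w + 5)/112 - 379/(220*w - 1540) + C

Factor the denominator: (w - 7)**2*(w - 2)*(w + 4)*(w + 5).
Partial-fraction decomposition: -31/(112*(w + 5)) + 64/(363*(w + 4)) + 11/(525*(w - 2)) + 3849/(48400*(w - 7)) + 379/(220*(w - 7)**2).
Integrate each term; A/(w−a) gives A·log|w−a|; A/(w−a)² gives −A/(w−a).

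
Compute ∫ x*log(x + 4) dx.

x**2*log(x + 4)/2 - x**2/4 + 2*x - 8*log(x + 4) + C

Use integration by parts with u = log(x + 4), dv = x dx.
Then du = 1/(x + 4) dx and v = x**2/2.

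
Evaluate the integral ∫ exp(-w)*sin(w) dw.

Let I denote the integral. Integrate by parts with u = sin(w), dv = exp(-w) dw, so v = -exp(-w): I = -exp(-w)*sin(w) + ∫ exp(-w)*cos(w) dw.
Apply parts again with u = cos(w), dv = exp(-w) dw: ∫ exp(-w)*cos(w) dw = -exp(-w)*cos(w) − I. Substituting back brings back I: I = -exp(-w)*sin(w) - exp(-w)*cos(w) − I.
Solving for I: (1 + 1)·I equals the remaining terms, so I = (1/2)·(-exp(-w)*sin(w) - exp(-w)*cos(w)).

-exp(-w)*sin(w)/2 - exp(-w)*cos(w)/2 + C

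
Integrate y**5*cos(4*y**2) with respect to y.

Let u = y², du = 2y dy; rewrite as (1/2)∫ u^2·cos(4u) du.
Now integrate by parts 2 times.

y**4*sin(4*y**2)/8 + y**2*cos(4*y**2)/16 - sin(4*y**2)/64 + C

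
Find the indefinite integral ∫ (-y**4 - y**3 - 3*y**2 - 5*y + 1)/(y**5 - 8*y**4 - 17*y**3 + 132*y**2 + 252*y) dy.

Factor the denominator: y*(y - 7)*(y - 6)*(y + 2)*(y + 3).
Partial-fraction decomposition: -13/(54*(y + 3)) + 1/(16*(y + 2)) + 1649/(432*(y - 6)) - 65/(14*(y - 7)) + 1/(252*y).
Integrate each term: A/(y−a) contributes A·log|y−a|.

log(y)/252 - 65*log(y - 7)/14 + 1649*log(y - 6)/432 + log(y + 2)/16 - 13*log(y + 3)/54 + C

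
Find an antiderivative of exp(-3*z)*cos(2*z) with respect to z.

Let I denote the integral. Integrate by parts with u = cos(2*z), dv = exp(-3*z) dz, so v = -exp(-3*z)/3: I = -exp(-3*z)*cos(2*z)/3 − (2/3)·∫ exp(-3*z)*sin(2*z) dz.
Apply parts again with u = sin(2*z), dv = exp(-3*z) dz: ∫ exp(-3*z)*sin(2*z) dz = -exp(-3*z)*sin(2*z)/3 + (2/3)·I. Substituting back brings back I: I = 2*exp(-3*z)*sin(2*z)/9 - exp(-3*z)*cos(2*z)/3 − (4/9)·I.
Solving for I: (1 + 4/9)·I equals the remaining terms, so I = (9/13)·(2*exp(-3*z)*sin(2*z)/9 - exp(-3*z)*cos(2*z)/3).

2*exp(-3*z)*sin(2*z)/13 - 3*exp(-3*z)*cos(2*z)/13 + C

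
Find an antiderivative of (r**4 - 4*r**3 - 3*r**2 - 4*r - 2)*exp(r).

Use integration by parts with u = r**4 - 4*r**3 - 3*r**2 - 4*r - 2, dv = exp(r) dr, so v = exp(r).
Apply parts 4 times (tabular method): alternate signs, differentiate u down to 0, integrate dv up.

(r**4 - 8*r**3 + 21*r**2 - 46*r + 44)*exp(r) + C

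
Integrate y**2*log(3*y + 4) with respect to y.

Use integration by parts with u = log(3*y + 4), dv = y**2 dy.
Then du = 3/(3*y + 4) dy and v = y**3/3.

y**3*log(3*y + 4)/3 - y**3/9 + 2*y**2/9 - 16*y/27 + 64*log(3*y + 4)/81 + C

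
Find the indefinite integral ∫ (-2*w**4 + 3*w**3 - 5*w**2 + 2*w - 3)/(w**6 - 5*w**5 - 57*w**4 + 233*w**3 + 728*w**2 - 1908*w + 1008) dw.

-4007*log(w - 7)/5148 + 141*log(w - 6)/200 - 299*log(w - 1)/44100 - 159*log(w + 4)/1100 + 1145*log(w + 6)/5096 + 1/(210*w - 210) + C

Factor the denominator: (w - 7)*(w - 6)*(w - 1)**2*(w + 4)*(w + 6).
Partial-fraction decomposition: 1145/(5096*(w + 6)) - 159/(1100*(w + 4)) - 299/(44100*(w - 1)) - 1/(210*(w - 1)**2) + 141/(200*(w - 6)) - 4007/(5148*(w - 7)).
Integrate each term; A/(w−a) gives A·log|w−a|; A/(w−a)² gives −A/(w−a).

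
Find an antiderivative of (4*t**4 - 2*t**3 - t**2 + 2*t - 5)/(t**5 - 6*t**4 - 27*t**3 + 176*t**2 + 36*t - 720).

Factor the denominator: (t - 6)*(t - 4)*(t - 3)*(t + 2)*(t + 5).
Partial-fraction decomposition: 1355/(1188*(t + 5)) - 67/(720*(t + 2)) + 131/(60*(t - 3)) - 883/(108*(t - 4)) + 4723/(528*(t - 6)).
Integrate each term: A/(t−a) contributes A·log|t−a|.

4723*log(t - 6)/528 - 883*log(t - 4)/108 + 131*log(t - 3)/60 - 67*log(t + 2)/720 + 1355*log(t + 5)/1188 + C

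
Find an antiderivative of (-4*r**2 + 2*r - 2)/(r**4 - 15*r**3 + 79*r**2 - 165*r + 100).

77*log(r - 5)/4 - 58*log(r - 4)/3 + log(r - 1)/12 + 23/(r - 5) + C

Factor the denominator: (r - 5)**2*(r - 4)*(r - 1).
Partial-fraction decomposition: 1/(12*(r - 1)) - 58/(3*(r - 4)) + 77/(4*(r - 5)) - 23/(r - 5)**2.
Integrate each term; A/(r−a) gives A·log|r−a|; A/(r−a)² gives −A/(r−a).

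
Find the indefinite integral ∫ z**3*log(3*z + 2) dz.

z**4*log(3*z + 2)/4 - z**4/16 + z**3/18 - z**2/18 + 2*z/27 - 4*log(3*z + 2)/81 + C

Use integration by parts with u = log(3*z + 2), dv = z**3 dz.
Then du = 3/(3*z + 2) dz and v = z**4/4.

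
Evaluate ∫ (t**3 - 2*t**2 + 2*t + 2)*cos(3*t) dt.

t**3*sin(3*t)/3 - 2*t**2*sin(3*t)/3 + t**2*cos(3*t)/3 + 4*t*sin(3*t)/9 - 4*t*cos(3*t)/9 + 22*sin(3*t)/27 + 4*cos(3*t)/27 + C

Use integration by parts with u = t**3 - 2*t**2 + 2*t + 2, dv = cos(3*t) dt, so v = sin(3*t)/3.
Apply parts 3 times (tabular method): alternate signs, differentiate u down to 0, integrate dv up.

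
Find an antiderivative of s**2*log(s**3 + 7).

Let u = s**3 + 7, so du = (3*s**2) ds.
The integral becomes (1/3)·∫ log(u) du; integrate by parts with u′=log(u), dv′=du.

s**3*log(s**3 + 7)/3 - s**3/3 + 7*log(s**3 + 7)/3 + C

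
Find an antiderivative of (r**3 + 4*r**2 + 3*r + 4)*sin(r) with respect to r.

Use integration by parts with u = r**3 + 4*r**2 + 3*r + 4, dv = sin(r) dr, so v = -cos(r).
Apply parts 3 times (tabular method): alternate signs, differentiate u down to 0, integrate dv up.

-r**3*cos(r) + 3*r**2*sin(r) - 4*r**2*cos(r) + 8*r*sin(r) + 3*r*cos(r) - 3*sin(r) + 4*cos(r) + C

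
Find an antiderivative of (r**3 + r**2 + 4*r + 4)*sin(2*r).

Use integration by parts with u = r**3 + r**2 + 4*r + 4, dv = sin(2*r) dr, so v = -cos(2*r)/2.
Apply parts 3 times (tabular method): alternate signs, differentiate u down to 0, integrate dv up.

-r**3*cos(2*r)/2 + 3*r**2*sin(2*r)/4 - r**2*cos(2*r)/2 + r*sin(2*r)/2 - 5*r*cos(2*r)/4 + 5*sin(2*r)/8 - 7*cos(2*r)/4 + C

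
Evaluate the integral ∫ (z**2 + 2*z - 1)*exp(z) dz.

Use integration by parts with u = z**2 + 2*z - 1, dv = exp(z) dz, so v = exp(z).
Apply parts 2 times (tabular method): alternate signs, differentiate u down to 0, integrate dv up.

(z**2 - 1)*exp(z) + C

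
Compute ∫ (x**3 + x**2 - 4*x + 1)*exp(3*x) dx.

Use integration by parts with u = x**3 + x**2 - 4*x + 1, dv = exp(3*x) dx, so v = exp(3*x)/3.
Apply parts 3 times (tabular method): alternate signs, differentiate u down to 0, integrate dv up.

(3*x**3 - 12*x + 7)*exp(3*x)/9 + C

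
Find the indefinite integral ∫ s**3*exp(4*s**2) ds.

Let u = s², du = 2s ds; rewrite as (1/2)∫ u^1·exp(4u) du.
Now integrate by parts 1 time.

(4*s**2 - 1)*exp(4*s**2)/32 + C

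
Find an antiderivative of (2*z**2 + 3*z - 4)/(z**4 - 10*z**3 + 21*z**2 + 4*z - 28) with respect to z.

23*log(z - 7)/40 - 29*log(z - 2)/45 + 5*log(z + 1)/72 + 2/(3*z - 6) + C

Factor the denominator: (z - 7)*(z - 2)**2*(z + 1).
Partial-fraction decomposition: 5/(72*(z + 1)) - 29/(45*(z - 2)) - 2/(3*(z - 2)**2) + 23/(40*(z - 7)).
Integrate each term; A/(z−a) gives A·log|z−a|; A/(z−a)² gives −A/(z−a).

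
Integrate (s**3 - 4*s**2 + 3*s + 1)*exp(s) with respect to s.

Use integration by parts with u = s**3 - 4*s**2 + 3*s + 1, dv = exp(s) ds, so v = exp(s).
Apply parts 3 times (tabular method): alternate signs, differentiate u down to 0, integrate dv up.

(s**3 - 7*s**2 + 17*s - 16)*exp(s) + C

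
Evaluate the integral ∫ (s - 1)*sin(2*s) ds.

-s*cos(2*s)/2 + sin(2*s)/4 + cos(2*s)/2 + C

Use integration by parts with u = s - 1, dv = sin(2*s) ds, so v = -cos(2*s)/2.
Apply parts 1 times (tabular method): alternate signs, differentiate u down to 0, integrate dv up.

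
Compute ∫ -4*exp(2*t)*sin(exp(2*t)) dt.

Let u = exp(2*t), so du = (2*exp(2*t)) dt.
Rewriting, the integral becomes -2·∫ sin(u) du = -2·-cos(u).
Substituting back, u = exp(2*t).

2*cos(exp(2*t)) + C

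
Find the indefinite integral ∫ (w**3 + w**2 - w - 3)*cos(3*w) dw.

Use integration by parts with u = w**3 + w**2 - w - 3, dv = cos(3*w) dw, so v = sin(3*w)/3.
Apply parts 3 times (tabular method): alternate signs, differentiate u down to 0, integrate dv up.

w**3*sin(3*w)/3 + w**2*sin(3*w)/3 + w**2*cos(3*w)/3 - 5*w*sin(3*w)/9 + 2*w*cos(3*w)/9 - 29*sin(3*w)/27 - 5*cos(3*w)/27 + C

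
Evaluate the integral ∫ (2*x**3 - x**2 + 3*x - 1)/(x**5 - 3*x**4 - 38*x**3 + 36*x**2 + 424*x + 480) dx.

413*log(x - 6)/640 - 239*log(x - 5)/441 + 2087*log(x + 2)/6272 - 157*log(x + 4)/360 + 27/(112*x + 224) + C

Factor the denominator: (x - 6)*(x - 5)*(x + 2)**2*(x + 4).
Partial-fraction decomposition: -157/(360*(x + 4)) + 2087/(6272*(x + 2)) - 27/(112*(x + 2)**2) - 239/(441*(x - 5)) + 413/(640*(x - 6)).
Integrate each term; A/(x−a) gives A·log|x−a|; A/(x−a)² gives −A/(x−a).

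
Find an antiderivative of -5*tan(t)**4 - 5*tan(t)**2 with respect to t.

-5*tan(t)**3/3 + C

Let u = tan(t), so du = (tan(t)**2 + 1) dt.
Rewriting, the integral becomes -5·∫ u^2 du = -5·u^3/3.
Substituting back, u = tan(t).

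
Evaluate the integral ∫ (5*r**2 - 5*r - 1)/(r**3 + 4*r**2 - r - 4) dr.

-log(r - 1)/10 - 3*log(r + 1)/2 + 33*log(r + 4)/5 + C

Factor the denominator: (r - 1)*(r + 1)*(r + 4).
Partial-fraction decomposition: 33/(5*(r + 4)) - 3/(2*(r + 1)) - 1/(10*(r - 1)).
Integrate each term: A/(r−a) contributes A·log|r−a|.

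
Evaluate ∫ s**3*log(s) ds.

s**4*log(s)/4 - s**4/16 + C

Use integration by parts with u = log(s), dv = s**3 ds.
Then du = 1/s ds and v = s**4/4.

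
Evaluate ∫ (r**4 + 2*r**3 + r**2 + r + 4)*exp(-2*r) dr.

(-r**4 - 4*r**3 - 7*r**2 - 8*r - 8)*exp(-2*r)/2 + C

Use integration by parts with u = r**4 + 2*r**3 + r**2 + r + 4, dv = exp(-2*r) dr, so v = -exp(-2*r)/2.
Apply parts 4 times (tabular method): alternate signs, differentiate u down to 0, integrate dv up.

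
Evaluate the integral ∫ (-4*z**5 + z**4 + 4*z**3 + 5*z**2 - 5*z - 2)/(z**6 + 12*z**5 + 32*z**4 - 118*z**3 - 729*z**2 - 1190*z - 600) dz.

Factor the denominator: (z - 4)*(z + 1)*(z + 2)*(z + 3)*(z + 5)**2.
Partial-fraction decomposition: 90059/(7776*(z + 5)) + 12773/(216*(z + 5)**2) - 1003/(56*(z + 3)) + 70/(27*(z + 2)) - 9/(160*(z + 1)) - 1763/(8505*(z - 4)).
Integrate each term; A/(z−a) gives A·log|z−a|; A/(z−a)² gives −A/(z−a).

-1763*log(z - 4)/8505 - 9*log(z + 1)/160 + 70*log(z + 2)/27 - 1003*log(z + 3)/56 + 90059*log(z + 5)/7776 - 12773/(216*z + 1080) + C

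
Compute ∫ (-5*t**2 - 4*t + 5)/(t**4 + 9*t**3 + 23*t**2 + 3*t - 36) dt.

-log(t - 1)/20 - 47*log(t + 3)/4 + 59*log(t + 4)/5 - 7/(t + 3) + C

Factor the denominator: (t - 1)*(t + 3)**2*(t + 4).
Partial-fraction decomposition: 59/(5*(t + 4)) - 47/(4*(t + 3)) + 7/(t + 3)**2 - 1/(20*(t - 1)).
Integrate each term; A/(t−a) gives A·log|t−a|; A/(t−a)² gives −A/(t−a).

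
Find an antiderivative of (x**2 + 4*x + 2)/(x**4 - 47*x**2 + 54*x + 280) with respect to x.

47*log(x - 5)/84 - 17*log(x - 4)/33 - log(x + 2)/105 - 23*log(x + 7)/660 + C

Factor the denominator: (x - 5)*(x - 4)*(x + 2)*(x + 7).
Partial-fraction decomposition: -23/(660*(x + 7)) - 1/(105*(x + 2)) - 17/(33*(x - 4)) + 47/(84*(x - 5)).
Integrate each term: A/(x−a) contributes A·log|x−a|.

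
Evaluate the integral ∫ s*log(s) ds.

Use integration by parts with u = log(s), dv = s ds.
Then du = 1/s ds and v = s**2/2.

s**2*log(s)/2 - s**2/4 + C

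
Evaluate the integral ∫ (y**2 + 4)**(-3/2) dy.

y/(4*sqrt(y**2 + 4)) + C

Substitute y = 2·tan(θ), so dy = 2·sec(θ)^2 dθ and the radical becomes sqrt(y**2 + 4) = 2·sec(θ) by the Pythagorean identity.
Integrate the resulting trig expression in θ, then back-substitute tan(θ) = y/2, sec(θ) = sqrt(y**2 + 4)/2 (absorbing any constant into C).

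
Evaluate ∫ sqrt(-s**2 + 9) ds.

s*sqrt(-s**2 + 9)/2 + 9*asin(s/3)/2 + C

Substitute s = 3·sin(θ), so ds = 3·cos(θ) dθ and the radical becomes sqrt(-s**2 + 9) = 3·cos(θ) by the Pythagorean identity.
Integrate the resulting trig expression in θ, then back-substitute θ = asin(s/3), sin(θ) = s/3, cos(θ) = sqrt(-s**2 + 9)/3 (absorbing any constant into C).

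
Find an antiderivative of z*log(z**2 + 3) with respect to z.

z**2*log(z**2 + 3)/2 - z**2/2 + 3*log(z**2 + 3)/2 + C

Let u = z**2 + 3, so du = (2*z) dz.
The integral becomes (1/2)·∫ log(u) du; integrate by parts with u′=log(u), dv′=du.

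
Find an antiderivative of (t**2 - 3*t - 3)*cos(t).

Use integration by parts with u = t**2 - 3*t - 3, dv = cos(t) dt, so v = sin(t).
Apply parts 2 times (tabular method): alternate signs, differentiate u down to 0, integrate dv up.

t**2*sin(t) - 3*t*sin(t) + 2*t*cos(t) - 5*sin(t) - 3*cos(t) + C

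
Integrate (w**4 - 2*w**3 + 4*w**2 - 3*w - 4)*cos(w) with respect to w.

w**4*sin(w) - 2*w**3*sin(w) + 4*w**3*cos(w) - 8*w**2*sin(w) - 6*w**2*cos(w) + 9*w*sin(w) - 16*w*cos(w) + 12*sin(w) + 9*cos(w) + C

Use integration by parts with u = w**4 - 2*w**3 + 4*w**2 - 3*w - 4, dv = cos(w) dw, so v = sin(w).
Apply parts 4 times (tabular method): alternate signs, differentiate u down to 0, integrate dv up.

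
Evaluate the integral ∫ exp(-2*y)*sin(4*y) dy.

Let I denote the integral. Integrate by parts with u = sin(4*y), dv = exp(-2*y) dy, so v = -exp(-2*y)/2: I = -exp(-2*y)*sin(4*y)/2 + 2·∫ exp(-2*y)*cos(4*y) dy.
Apply parts again with u = cos(4*y), dv = exp(-2*y) dy: ∫ exp(-2*y)*cos(4*y) dy = -exp(-2*y)*cos(4*y)/2 − 2·I. Substituting back brings back I: I = -exp(-2*y)*sin(4*y)/2 - exp(-2*y)*cos(4*y) − 4·I.
Solving for I: (1 + 4)·I equals the remaining terms, so I = (1/5)·(-exp(-2*y)*sin(4*y)/2 - exp(-2*y)*cos(4*y)).

-exp(-2*y)*sin(4*y)/10 - exp(-2*y)*cos(4*y)/5 + C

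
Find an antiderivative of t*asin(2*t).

Use integration by parts with u = arcsin(2*t), dv = t dt.
Then du = 2/sqrt(-4*t**2 + 1) dt.

t**2*asin(2*t)/2 + t*sqrt(-4*t**2 + 1)/8 - asin(2*t)/16 + C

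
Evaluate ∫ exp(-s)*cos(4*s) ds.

4*exp(-s)*sin(4*s)/17 - exp(-s)*cos(4*s)/17 + C

Let I denote the integral. Integrate by parts with u = cos(4*s), dv = exp(-s) ds, so v = -exp(-s): I = -exp(-s)*cos(4*s) − 4·∫ exp(-s)*sin(4*s) ds.
Apply parts again with u = sin(4*s), dv = exp(-s) ds: ∫ exp(-s)*sin(4*s) ds = -exp(-s)*sin(4*s) + 4·I. Substituting back brings back I: I = 4*exp(-s)*sin(4*s) - exp(-s)*cos(4*s) − 16·I.
Solving for I: (1 + 16)·I equals the remaining terms, so I = (1/17)·(4*exp(-s)*sin(4*s) - exp(-s)*cos(4*s)).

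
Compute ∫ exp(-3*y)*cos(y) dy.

exp(-3*y)*sin(y)/10 - 3*exp(-3*y)*cos(y)/10 + C

Let I denote the integral. Integrate by parts with u = cos(y), dv = exp(-3*y) dy, so v = -exp(-3*y)/3: I = -exp(-3*y)*cos(y)/3 − (1/3)·∫ exp(-3*y)*sin(y) dy.
Apply parts again with u = sin(y), dv = exp(-3*y) dy: ∫ exp(-3*y)*sin(y) dy = -exp(-3*y)*sin(y)/3 + (1/3)·I. Substituting back brings back I: I = exp(-3*y)*sin(y)/9 - exp(-3*y)*cos(y)/3 − (1/9)·I.
Solving for I: (1 + 1/9)·I equals the remaining terms, so I = (9/10)·(exp(-3*y)*sin(y)/9 - exp(-3*y)*cos(y)/3).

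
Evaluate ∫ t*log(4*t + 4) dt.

t**2*log(4*t + 4)/2 - t**2/4 + t/2 - log(t + 1)/2 + C

Use integration by parts with u = log(4*t + 4), dv = t dt.
Then du = 4/(4*t + 4) dt and v = t**2/2.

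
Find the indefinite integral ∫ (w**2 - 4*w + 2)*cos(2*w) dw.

Use integration by parts with u = w**2 - 4*w + 2, dv = cos(2*w) dw, so v = sin(2*w)/2.
Apply parts 2 times (tabular method): alternate signs, differentiate u down to 0, integrate dv up.

w**2*sin(2*w)/2 - 2*w*sin(2*w) + w*cos(2*w)/2 + 3*sin(2*w)/4 - cos(2*w) + C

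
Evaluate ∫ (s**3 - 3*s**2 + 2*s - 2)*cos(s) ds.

Use integration by parts with u = s**3 - 3*s**2 + 2*s - 2, dv = cos(s) ds, so v = sin(s).
Apply parts 3 times (tabular method): alternate signs, differentiate u down to 0, integrate dv up.

s**3*sin(s) - 3*s**2*sin(s) + 3*s**2*cos(s) - 4*s*sin(s) - 6*s*cos(s) + 4*sin(s) - 4*cos(s) + C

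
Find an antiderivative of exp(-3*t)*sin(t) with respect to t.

Let I denote the integral. Integrate by parts with u = sin(t), dv = exp(-3*t) dt, so v = -exp(-3*t)/3: I = -exp(-3*t)*sin(t)/3 + (1/3)·∫ exp(-3*t)*cos(t) dt.
Apply parts again with u = cos(t), dv = exp(-3*t) dt: ∫ exp(-3*t)*cos(t) dt = -exp(-3*t)*cos(t)/3 − (1/3)·I. Substituting back brings back I: I = -exp(-3*t)*sin(t)/3 - exp(-3*t)*cos(t)/9 − (1/9)·I.
Solving for I: (1 + 1/9)·I equals the remaining terms, so I = (9/10)·(-exp(-3*t)*sin(t)/3 - exp(-3*t)*cos(t)/9).

-3*exp(-3*t)*sin(t)/10 - exp(-3*t)*cos(t)/10 + C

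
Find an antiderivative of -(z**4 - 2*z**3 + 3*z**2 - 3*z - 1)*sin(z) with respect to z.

z**4*cos(z) - 4*z**3*sin(z) - 2*z**3*cos(z) + 6*z**2*sin(z) - 9*z**2*cos(z) + 18*z*sin(z) + 9*z*cos(z) - 9*sin(z) + 17*cos(z) + C

Use integration by parts with u = z**4 - 2*z**3 + 3*z**2 - 3*z - 1, dv = -sin(z) dz, so v = cos(z).
Apply parts 4 times (tabular method): alternate signs, differentiate u down to 0, integrate dv up.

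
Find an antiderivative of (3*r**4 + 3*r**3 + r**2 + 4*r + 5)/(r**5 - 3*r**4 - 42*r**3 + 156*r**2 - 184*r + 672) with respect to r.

4601*log(r - 6)/1040 - 997*log(r - 4)/440 + 6200*log(r + 7)/7579 + 101*log(r**2 + 4)/8480 + 521*atan(r/2)/4240 + C

Factor the denominator: (r - 6)*(r - 4)*(r + 7)*(r**2 + 4).
Partial-fraction decomposition: (101*r + 1042)/(4240*(r**2 + 4)) + 6200/(7579*(r + 7)) - 997/(440*(r - 4)) + 4601/(1040*(r - 6)).
Integrate each term; A/(r−a) gives A·log|r−a|; the (Br+D)/(r²+p²) term gives a log and an atan.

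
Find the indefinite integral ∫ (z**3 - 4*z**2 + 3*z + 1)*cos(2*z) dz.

z**3*sin(2*z)/2 - 2*z**2*sin(2*z) + 3*z**2*cos(2*z)/4 + 3*z*sin(2*z)/4 - 2*z*cos(2*z) + 3*sin(2*z)/2 + 3*cos(2*z)/8 + C

Use integration by parts with u = z**3 - 4*z**2 + 3*z + 1, dv = cos(2*z) dz, so v = sin(2*z)/2.
Apply parts 3 times (tabular method): alternate signs, differentiate u down to 0, integrate dv up.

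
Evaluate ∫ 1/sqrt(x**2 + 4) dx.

log(x + sqrt(x**2 + 4)) + C

Substitute x = 2·tan(θ), so dx = 2·sec(θ)^2 dθ and the radical becomes sqrt(x**2 + 4) = 2·sec(θ) by the Pythagorean identity.
Integrate the resulting trig expression in θ, then back-substitute tan(θ) = x/2, sec(θ) = sqrt(x**2 + 4)/2 (absorbing any constant into C).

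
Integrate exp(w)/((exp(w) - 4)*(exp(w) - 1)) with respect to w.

Let u = e^w, du = e^w dw.
The integral becomes ∫ du/((u-1)(u-4)); decompose into partial fractions.

log(exp(w) - 4)/3 - log(exp(w) - 1)/3 + C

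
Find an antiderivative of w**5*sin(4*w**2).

-w**4*cos(4*w**2)/8 + w**2*sin(4*w**2)/16 + cos(4*w**2)/64 + C

Let u = w², du = 2w dw; rewrite as (1/2)∫ u^2·sin(4u) du.
Now integrate by parts 2 times.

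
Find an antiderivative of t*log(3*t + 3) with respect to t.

Use integration by parts with u = log(3*t + 3), dv = t dt.
Then du = 3/(3*t + 3) dt and v = t**2/2.

t**2*log(3*t + 3)/2 - t**2/4 + t/2 - log(t + 1)/2 + C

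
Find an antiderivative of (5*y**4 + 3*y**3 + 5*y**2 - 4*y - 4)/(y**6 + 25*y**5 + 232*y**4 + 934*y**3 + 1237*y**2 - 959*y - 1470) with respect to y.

Factor the denominator: (y - 1)*(y + 1)*(y + 5)*(y + 6)*(y + 7)**2.
Partial-fraction decomposition: 327703/(2304*(y + 7)) + 11245/(96*(y + 7)**2) - 6032/(35*(y + 6)) + 2891/(96*(y + 5)) - 7/(1440*(y + 1)) + 5/(5376*(y - 1)).
Integrate each term; A/(y−a) gives A·log|y−a|; A/(y−a)² gives −A/(y−a).

5*log(y - 1)/5376 - 7*log(y + 1)/1440 + 2891*log(y + 5)/96 - 6032*log(y + 6)/35 + 327703*log(y + 7)/2304 - 11245/(96*y + 672) + C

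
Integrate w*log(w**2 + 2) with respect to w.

Let u = w**2 + 2, so du = (2*w) dw.
The integral becomes (1/2)·∫ log(u) du; integrate by parts with u′=log(u), dv′=du.

w**2*log(w**2 + 2)/2 - w**2/2 + log(w**2 + 2) + C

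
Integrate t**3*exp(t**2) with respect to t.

Let u = t², du = 2t dt; rewrite as (1/2)∫ u^1·exp(1u) du.
Now integrate by parts 1 time.

(t**2 - 1)*exp(t**2)/2 + C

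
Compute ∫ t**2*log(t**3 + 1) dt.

Let u = t**3 + 1, so du = (3*t**2) dt.
The integral becomes (1/3)·∫ log(u) du; integrate by parts with u′=log(u), dv′=du.

t**3*log(t**3 + 1)/3 - t**3/3 + log(t**3 + 1)/3 + C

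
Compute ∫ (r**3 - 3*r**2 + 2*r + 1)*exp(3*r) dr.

(9*r**3 - 36*r**2 + 42*r - 5)*exp(3*r)/27 + C

Use integration by parts with u = r**3 - 3*r**2 + 2*r + 1, dv = exp(3*r) dr, so v = exp(3*r)/3.
Apply parts 3 times (tabular method): alternate signs, differentiate u down to 0, integrate dv up.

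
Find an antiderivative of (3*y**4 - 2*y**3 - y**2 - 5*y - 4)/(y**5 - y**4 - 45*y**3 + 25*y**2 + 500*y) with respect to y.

Factor the denominator: y*(y - 5)**2*(y + 4)*(y + 5).
Partial-fraction decomposition: 2121/(500*(y + 5)) - 224/(81*(y + 4)) + 62023/(40500*(y - 5)) + 1571/(450*(y - 5)**2) - 1/(125*y).
Integrate each term; A/(y−a) gives A·log|y−a|; A/(y−a)² gives −A/(y−a).

-log(y)/125 + 62023*log(y - 5)/40500 - 224*log(y + 4)/81 + 2121*log(y + 5)/500 - 1571/(450*y - 2250) + C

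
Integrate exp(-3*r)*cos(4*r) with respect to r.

Let I denote the integral. Integrate by parts with u = cos(4*r), dv = exp(-3*r) dr, so v = -exp(-3*r)/3: I = -exp(-3*r)*cos(4*r)/3 − (4/3)·∫ exp(-3*r)*sin(4*r) dr.
Apply parts again with u = sin(4*r), dv = exp(-3*r) dr: ∫ exp(-3*r)*sin(4*r) dr = -exp(-3*r)*sin(4*r)/3 + (4/3)·I. Substituting back brings back I: I = 4*exp(-3*r)*sin(4*r)/9 - exp(-3*r)*cos(4*r)/3 − (16/9)·I.
Solving for I: (1 + 16/9)·I equals the remaining terms, so I = (9/25)·(4*exp(-3*r)*sin(4*r)/9 - exp(-3*r)*cos(4*r)/3).

4*exp(-3*r)*sin(4*r)/25 - 3*exp(-3*r)*cos(4*r)/25 + C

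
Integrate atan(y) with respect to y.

y*atan(y) - log(y**2 + 1)/2 + C

Use integration by parts with u = arctan(y), dv = dy.
Then du = 1/(y**2 + 1) dy.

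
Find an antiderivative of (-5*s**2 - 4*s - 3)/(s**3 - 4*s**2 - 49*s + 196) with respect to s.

-46*log(s - 7)/7 + 3*log(s - 4) - 10*log(s + 7)/7 + C

Factor the denominator: (s - 7)*(s - 4)*(s + 7).
Partial-fraction decomposition: -10/(7*(s + 7)) + 3/(s - 4) - 46/(7*(s - 7)).
Integrate each term: A/(s−a) contributes A·log|s−a|.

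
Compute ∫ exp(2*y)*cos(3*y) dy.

3*exp(2*y)*sin(3*y)/13 + 2*exp(2*y)*cos(3*y)/13 + C

Let I denote the integral. Integrate by parts with u = cos(3*y), dv = exp(2*y) dy, so v = exp(2*y)/2: I = exp(2*y)*cos(3*y)/2 + (3/2)·∫ exp(2*y)*sin(3*y) dy.
Apply parts again with u = sin(3*y), dv = exp(2*y) dy: ∫ exp(2*y)*sin(3*y) dy = exp(2*y)*sin(3*y)/2 − (3/2)·I. Substituting back brings back I: I = 3*exp(2*y)*sin(3*y)/4 + exp(2*y)*cos(3*y)/2 − (9/4)·I.
Solving for I: (1 + 9/4)·I equals the remaining terms, so I = (4/13)·(3*exp(2*y)*sin(3*y)/4 + exp(2*y)*cos(3*y)/2).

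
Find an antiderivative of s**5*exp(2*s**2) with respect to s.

(2*s**4 - 2*s**2 + 1)*exp(2*s**2)/8 + C

Let u = s², du = 2s ds; rewrite as (1/2)∫ u^2·exp(2u) du.
Now integrate by parts 2 times.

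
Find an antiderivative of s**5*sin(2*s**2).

-s**4*cos(2*s**2)/4 + s**2*sin(2*s**2)/4 + cos(2*s**2)/8 + C

Let u = s², du = 2s ds; rewrite as (1/2)∫ u^2·sin(2u) du.
Now integrate by parts 2 times.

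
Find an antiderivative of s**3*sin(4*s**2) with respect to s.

Let u = s², du = 2s ds; rewrite as (1/2)∫ u^1·sin(4u) du.
Now integrate by parts 1 time.

-s**2*cos(4*s**2)/8 + sin(4*s**2)/32 + C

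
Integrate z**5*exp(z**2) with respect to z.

Let u = z², du = 2z dz; rewrite as (1/2)∫ u^2·exp(1u) du.
Now integrate by parts 2 times.

(z**4 - 2*z**2 + 2)*exp(z**2)/2 + C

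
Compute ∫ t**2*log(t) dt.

t**3*log(t)/3 - t**3/9 + C

Use integration by parts with u = log(t), dv = t**2 dt.
Then du = 1/t dt and v = t**3/3.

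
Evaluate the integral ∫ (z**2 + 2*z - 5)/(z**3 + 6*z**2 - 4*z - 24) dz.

3*log(z - 2)/32 + 5*log(z + 2)/16 + 19*log(z + 6)/32 + C

Factor the denominator: (z - 2)*(z + 2)*(z + 6).
Partial-fraction decomposition: 19/(32*(z + 6)) + 5/(16*(z + 2)) + 3/(32*(z - 2)).
Integrate each term: A/(z−a) contributes A·log|z−a|.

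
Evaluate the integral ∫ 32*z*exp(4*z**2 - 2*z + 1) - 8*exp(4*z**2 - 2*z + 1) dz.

4*exp(4*z**2 - 2*z + 1) + C

Let u = 4*z**2 - 2*z + 1, so du = (8*z - 2) dz.
Rewriting, the integral becomes 4·∫ e^u du = 4·e^u.
Substituting back, u = 4*z**2 - 2*z + 1.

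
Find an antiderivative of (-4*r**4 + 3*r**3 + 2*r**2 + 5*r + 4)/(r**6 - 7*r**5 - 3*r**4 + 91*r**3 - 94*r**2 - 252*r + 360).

Factor the denominator: (r - 5)*(r - 3)*(r - 2)**2*(r + 2)*(r + 3).
Partial-fraction decomposition: 199/(600*(r + 3)) - 43/(280*(r + 2)) - 949/(600*(r - 2)) - 3/(10*(r - 2)**2) + 103/(30*(r - 3)) - 341/(168*(r - 5)).
Integrate each term; A/(r−a) gives A·log|r−a|; A/(r−a)² gives −A/(r−a).

-341*log(r - 5)/168 + 103*log(r - 3)/30 - 949*log(r - 2)/600 - 43*log(r + 2)/280 + 199*log(r + 3)/600 + 3/(10*r - 20) + C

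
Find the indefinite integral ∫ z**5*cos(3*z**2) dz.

z**4*sin(3*z**2)/6 + z**2*cos(3*z**2)/9 - sin(3*z**2)/27 + C

Let u = z², du = 2z dz; rewrite as (1/2)∫ u^2·cos(3u) du.
Now integrate by parts 2 times.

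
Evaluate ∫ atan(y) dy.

Use integration by parts with u = arctan(y), dv = dy.
Then du = 1/(y**2 + 1) dy.

y*atan(y) - log(y**2 + 1)/2 + C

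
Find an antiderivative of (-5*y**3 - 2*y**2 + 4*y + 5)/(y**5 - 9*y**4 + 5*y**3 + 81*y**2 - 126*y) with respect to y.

-5*log(y)/126 - 89*log(y - 7)/70 + 17*log(y - 3)/9 - 7*log(y - 2)/10 + 11*log(y + 3)/90 + C

Factor the denominator: y*(y - 7)*(y - 3)*(y - 2)*(y + 3).
Partial-fraction decomposition: 11/(90*(y + 3)) - 7/(10*(y - 2)) + 17/(9*(y - 3)) - 89/(70*(y - 7)) - 5/(126*y).
Integrate each term: A/(y−a) contributes A·log|y−a|.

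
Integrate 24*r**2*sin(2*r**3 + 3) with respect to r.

Let u = 2*r**3 + 3, so du = (6*r**2) dr.
Rewriting, the integral becomes 4·∫ sin(u) du = 4·-cos(u).
Substituting back, u = 2*r**3 + 3.

-4*cos(2*r**3 + 3) + C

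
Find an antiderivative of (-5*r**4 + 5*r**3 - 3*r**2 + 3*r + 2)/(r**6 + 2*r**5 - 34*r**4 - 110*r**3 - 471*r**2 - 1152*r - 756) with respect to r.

Factor the denominator: (r - 7)*(r + 1)*(r + 2)*(r + 6)*(r**2 + 9).
Partial-fraction decomposition: -(17756*r + 22299)/(84825*(r**2 + 9)) + 1921/(2925*(r + 6)) - 34/(117*(r + 2)) + 7/(200*(r + 1)) - 5207/(27144*(r - 7)).
Integrate each term; A/(r−a) gives A·log|r−a|; the (Br+D)/(r²+p²) term gives a log and an atan.

-5207*log(r - 7)/27144 + 7*log(r + 1)/200 - 34*log(r + 2)/117 + 1921*log(r + 6)/2925 - 8878*log(r**2 + 9)/84825 - 7433*atan(r/3)/84825 + C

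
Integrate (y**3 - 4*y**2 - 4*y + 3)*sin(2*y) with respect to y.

-y**3*cos(2*y)/2 + 3*y**2*sin(2*y)/4 + 2*y**2*cos(2*y) - 2*y*sin(2*y) + 11*y*cos(2*y)/4 - 11*sin(2*y)/8 - 5*cos(2*y)/2 + C

Use integration by parts with u = y**3 - 4*y**2 - 4*y + 3, dv = sin(2*y) dy, so v = -cos(2*y)/2.
Apply parts 3 times (tabular method): alternate signs, differentiate u down to 0, integrate dv up.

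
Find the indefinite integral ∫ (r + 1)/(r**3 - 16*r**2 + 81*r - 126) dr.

2*log(r - 7) - 7*log(r - 6)/3 + log(r - 3)/3 + C

Factor the denominator: (r - 7)*(r - 6)*(r - 3).
Partial-fraction decomposition: 1/(3*(r - 3)) - 7/(3*(r - 6)) + 2/(r - 7).
Integrate each term: A/(r−a) contributes A·log|r−a|.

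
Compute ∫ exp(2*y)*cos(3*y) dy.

3*exp(2*y)*sin(3*y)/13 + 2*exp(2*y)*cos(3*y)/13 + C

Let I denote the integral. Integrate by parts with u = cos(3*y), dv = exp(2*y) dy, so v = exp(2*y)/2: I = exp(2*y)*cos(3*y)/2 + (3/2)·∫ exp(2*y)*sin(3*y) dy.
Apply parts again with u = sin(3*y), dv = exp(2*y) dy: ∫ exp(2*y)*sin(3*y) dy = exp(2*y)*sin(3*y)/2 − (3/2)·I. Substituting back brings back I: I = 3*exp(2*y)*sin(3*y)/4 + exp(2*y)*cos(3*y)/2 − (9/4)·I.
Solving for I: (1 + 9/4)·I equals the remaining terms, so I = (4/13)·(3*exp(2*y)*sin(3*y)/4 + exp(2*y)*cos(3*y)/2).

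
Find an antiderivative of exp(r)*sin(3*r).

Let I denote the integral. Integrate by parts with u = sin(3*r), dv = exp(r) dr, so v = exp(r): I = exp(r)*sin(3*r) − 3·∫ exp(r)*cos(3*r) dr.
Apply parts again with u = cos(3*r), dv = exp(r) dr: ∫ exp(r)*cos(3*r) dr = exp(r)*cos(3*r) + 3·I. Substituting back brings back I: I = exp(r)*sin(3*r) - 3*exp(r)*cos(3*r) − 9·I.
Solving for I: (1 + 9)·I equals the remaining terms, so I = (1/10)·(exp(r)*sin(3*r) - 3*exp(r)*cos(3*r)).

exp(r)*sin(3*r)/10 - 3*exp(r)*cos(3*r)/10 + C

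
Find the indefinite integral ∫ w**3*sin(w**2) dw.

-w**2*cos(w**2)/2 + sin(w**2)/2 + C

Let u = w², du = 2w dw; rewrite as (1/2)∫ u^1·sin(1u) du.
Now integrate by parts 1 time.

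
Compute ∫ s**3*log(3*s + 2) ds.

Use integration by parts with u = log(3*s + 2), dv = s**3 ds.
Then du = 3/(3*s + 2) ds and v = s**4/4.

s**4*log(3*s + 2)/4 - s**4/16 + s**3/18 - s**2/18 + 2*s/27 - 4*log(3*s + 2)/81 + C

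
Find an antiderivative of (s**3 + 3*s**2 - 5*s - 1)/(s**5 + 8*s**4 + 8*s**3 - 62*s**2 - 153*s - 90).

19*log(s - 3)/480 - 3*log(s + 1)/16 + 13*log(s + 2)/15 - 7*log(s + 3)/12 - 13*log(s + 5)/96 + C

Factor the denominator: (s - 3)*(s + 1)*(s + 2)*(s + 3)*(s + 5).
Partial-fraction decomposition: -13/(96*(s + 5)) - 7/(12*(s + 3)) + 13/(15*(s + 2)) - 3/(16*(s + 1)) + 19/(480*(s - 3)).
Integrate each term: A/(s−a) contributes A·log|s−a|.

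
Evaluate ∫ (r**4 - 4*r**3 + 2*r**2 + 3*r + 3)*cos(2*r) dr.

r**4*sin(2*r)/2 - 2*r**3*sin(2*r) + r**3*cos(2*r) - r**2*sin(2*r)/2 - 3*r**2*cos(2*r) + 9*r*sin(2*r)/2 - r*cos(2*r)/2 + 7*sin(2*r)/4 + 9*cos(2*r)/4 + C

Use integration by parts with u = r**4 - 4*r**3 + 2*r**2 + 3*r + 3, dv = cos(2*r) dr, so v = sin(2*r)/2.
Apply parts 4 times (tabular method): alternate signs, differentiate u down to 0, integrate dv up.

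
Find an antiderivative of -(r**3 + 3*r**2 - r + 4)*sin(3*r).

Use integration by parts with u = r**3 + 3*r**2 - r + 4, dv = -sin(3*r) dr, so v = cos(3*r)/3.
Apply parts 3 times (tabular method): alternate signs, differentiate u down to 0, integrate dv up.

r**3*cos(3*r)/3 - r**2*sin(3*r)/3 + r**2*cos(3*r) - 2*r*sin(3*r)/3 - 5*r*cos(3*r)/9 + 5*sin(3*r)/27 + 10*cos(3*r)/9 + C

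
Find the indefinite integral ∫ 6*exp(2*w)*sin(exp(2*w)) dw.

Let u = exp(2*w), so du = (2*exp(2*w)) dw.
Rewriting, the integral becomes 3·∫ sin(u) du = 3·-cos(u).
Substituting back, u = exp(2*w).

-3*cos(exp(2*w)) + C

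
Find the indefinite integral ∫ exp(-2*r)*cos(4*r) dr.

Let I denote the integral. Integrate by parts with u = cos(4*r), dv = exp(-2*r) dr, so v = -exp(-2*r)/2: I = -exp(-2*r)*cos(4*r)/2 − 2·∫ exp(-2*r)*sin(4*r) dr.
Apply parts again with u = sin(4*r), dv = exp(-2*r) dr: ∫ exp(-2*r)*sin(4*r) dr = -exp(-2*r)*sin(4*r)/2 + 2·I. Substituting back brings back I: I = exp(-2*r)*sin(4*r) - exp(-2*r)*cos(4*r)/2 − 4·I.
Solving for I: (1 + 4)·I equals the remaining terms, so I = (1/5)·(exp(-2*r)*sin(4*r) - exp(-2*r)*cos(4*r)/2).

exp(-2*r)*sin(4*r)/5 - exp(-2*r)*cos(4*r)/10 + C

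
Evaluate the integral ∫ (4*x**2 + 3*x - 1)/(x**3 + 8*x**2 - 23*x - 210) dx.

19*log(x - 5)/22 - 125*log(x + 6)/11 + 29*log(x + 7)/2 + C

Factor the denominator: (x - 5)*(x + 6)*(x + 7).
Partial-fraction decomposition: 29/(2*(x + 7)) - 125/(11*(x + 6)) + 19/(22*(x - 5)).
Integrate each term: A/(x−a) contributes A·log|x−a|.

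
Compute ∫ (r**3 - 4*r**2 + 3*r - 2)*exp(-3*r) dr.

(-3*r**3 + 9*r**2 - 3*r + 5)*exp(-3*r)/9 + C

Use integration by parts with u = r**3 - 4*r**2 + 3*r - 2, dv = exp(-3*r) dr, so v = -exp(-3*r)/3.
Apply parts 3 times (tabular method): alternate signs, differentiate u down to 0, integrate dv up.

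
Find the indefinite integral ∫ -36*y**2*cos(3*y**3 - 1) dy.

-4*sin(3*y**3 - 1) + C

Let u = 3*y**3 - 1, so du = (9*y**2) dy.
Rewriting, the integral becomes -4·∫ cos(u) du = -4·sin(u).
Substituting back, u = 3*y**3 - 1.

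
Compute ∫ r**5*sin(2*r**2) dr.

Let u = r², du = 2r dr; rewrite as (1/2)∫ u^2·sin(2u) du.
Now integrate by parts 2 times.

-r**4*cos(2*r**2)/4 + r**2*sin(2*r**2)/4 + cos(2*r**2)/8 + C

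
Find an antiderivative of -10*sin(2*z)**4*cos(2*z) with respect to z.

Let u = sin(2*z), so du = (2*cos(2*z)) dz.
Rewriting, the integral becomes -5·∫ u^4 du = -5·u^5/5.
Substituting back, u = sin(2*z).

-sin(2*z)**5 + C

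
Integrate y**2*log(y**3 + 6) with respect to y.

y**3*log(y**3 + 6)/3 - y**3/3 + 2*log(y**3 + 6) + C

Let u = y**3 + 6, so du = (3*y**2) dy.
The integral becomes (1/3)·∫ log(u) du; integrate by parts with u′=log(u), dv′=du.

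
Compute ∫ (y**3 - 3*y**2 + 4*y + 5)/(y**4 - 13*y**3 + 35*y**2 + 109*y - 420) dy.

Factor the denominator: (y - 7)*(y - 5)*(y - 4)*(y + 3).
Partial-fraction decomposition: 61/(560*(y + 3)) + 37/(21*(y - 4)) - 75/(16*(y - 5)) + 229/(60*(y - 7)).
Integrate each term: A/(y−a) contributes A·log|y−a|.

229*log(y - 7)/60 - 75*log(y - 5)/16 + 37*log(y - 4)/21 + 61*log(y + 3)/560 + C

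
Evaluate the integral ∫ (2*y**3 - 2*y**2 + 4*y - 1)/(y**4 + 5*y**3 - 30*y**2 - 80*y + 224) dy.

Factor the denominator: (y - 4)*(y - 2)*(y + 4)*(y + 7).
Partial-fraction decomposition: 271/(99*(y + 7)) - 59/(48*(y + 4)) - 5/(36*(y - 2)) + 111/(176*(y - 4)).
Integrate each term: A/(y−a) contributes A·log|y−a|.

111*log(y - 4)/176 - 5*log(y - 2)/36 - 59*log(y + 4)/48 + 271*log(y + 7)/99 + C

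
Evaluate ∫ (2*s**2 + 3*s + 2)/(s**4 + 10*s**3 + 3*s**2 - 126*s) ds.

-log(s)/63 + 29*log(s - 3)/270 + 28*log(s + 6)/27 - 79*log(s + 7)/70 + C

Factor the denominator: s*(s - 3)*(s + 6)*(s + 7).
Partial-fraction decomposition: -79/(70*(s + 7)) + 28/(27*(s + 6)) + 29/(270*(s - 3)) - 1/(63*s).
Integrate each term: A/(s−a) contributes A·log|s−a|.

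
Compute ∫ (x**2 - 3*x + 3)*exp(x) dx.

Use integration by parts with u = x**2 - 3*x + 3, dv = exp(x) dx, so v = exp(x).
Apply parts 2 times (tabular method): alternate signs, differentiate u down to 0, integrate dv up.

(x**2 - 5*x + 8)*exp(x) + C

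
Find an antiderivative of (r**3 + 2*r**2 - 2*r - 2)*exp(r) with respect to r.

Use integration by parts with u = r**3 + 2*r**2 - 2*r - 2, dv = exp(r) dr, so v = exp(r).
Apply parts 3 times (tabular method): alternate signs, differentiate u down to 0, integrate dv up.

(r**3 - r**2 - 2)*exp(r) + C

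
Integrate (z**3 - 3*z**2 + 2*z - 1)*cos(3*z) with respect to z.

z**3*sin(3*z)/3 - z**2*sin(3*z) + z**2*cos(3*z)/3 + 4*z*sin(3*z)/9 - 2*z*cos(3*z)/3 - sin(3*z)/9 + 4*cos(3*z)/27 + C

Use integration by parts with u = z**3 - 3*z**2 + 2*z - 1, dv = cos(3*z) dz, so v = sin(3*z)/3.
Apply parts 3 times (tabular method): alternate signs, differentiate u down to 0, integrate dv up.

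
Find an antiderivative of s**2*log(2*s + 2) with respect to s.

s**3*log(2*s + 2)/3 - s**3/9 + s**2/6 - s/3 + log(s + 1)/3 + C

Use integration by parts with u = log(2*s + 2), dv = s**2 ds.
Then du = 2/(2*s + 2) ds and v = s**3/3.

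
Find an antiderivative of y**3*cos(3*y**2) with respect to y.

y**2*sin(3*y**2)/6 + cos(3*y**2)/18 + C

Let u = y², du = 2y dy; rewrite as (1/2)∫ u^1·cos(3u) du.
Now integrate by parts 1 time.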